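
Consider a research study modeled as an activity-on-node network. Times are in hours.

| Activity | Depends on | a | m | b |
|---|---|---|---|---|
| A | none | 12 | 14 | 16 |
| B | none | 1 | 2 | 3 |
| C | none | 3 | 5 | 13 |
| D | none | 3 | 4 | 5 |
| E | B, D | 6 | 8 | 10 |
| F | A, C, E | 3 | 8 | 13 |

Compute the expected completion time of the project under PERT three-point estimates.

te_A = (12 + 4·14 + 16)/6 = 84/6 = 14
te_B = (1 + 4·2 + 3)/6 = 12/6 = 2
te_C = (3 + 4·5 + 13)/6 = 36/6 = 6
te_D = (3 + 4·4 + 5)/6 = 24/6 = 4
te_E = (6 + 4·8 + 10)/6 = 48/6 = 8
te_F = (3 + 4·8 + 13)/6 = 48/6 = 8

Forward pass:
ES_A = 0; EF_A = 14
ES_B = 0; EF_B = 2
ES_C = 0; EF_C = 6
ES_D = 0; EF_D = 4
ES_E = max(EF_B=2, EF_D=4) = 4; EF_E = 4+8 = 12
ES_F = max(EF_A=14, EF_C=6, EF_E=12) = 14; EF_F = 14+8 = 22
Expected project duration μ = 22 hours. Critical path: A → F.

22 hours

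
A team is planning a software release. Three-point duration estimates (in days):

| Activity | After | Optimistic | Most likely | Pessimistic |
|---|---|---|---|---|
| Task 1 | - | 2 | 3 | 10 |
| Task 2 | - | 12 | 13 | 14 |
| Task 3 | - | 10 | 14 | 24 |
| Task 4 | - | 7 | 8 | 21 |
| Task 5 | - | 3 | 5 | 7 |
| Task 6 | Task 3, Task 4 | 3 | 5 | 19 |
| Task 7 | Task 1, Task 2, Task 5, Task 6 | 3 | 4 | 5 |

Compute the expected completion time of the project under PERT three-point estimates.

26 days

te_Task 1 = (2 + 4·3 + 10)/6 = 24/6 = 4
te_Task 2 = (12 + 4·13 + 14)/6 = 78/6 = 13
te_Task 3 = (10 + 4·14 + 24)/6 = 90/6 = 15
te_Task 4 = (7 + 4·8 + 21)/6 = 60/6 = 10
te_Task 5 = (3 + 4·5 + 7)/6 = 30/6 = 5
te_Task 6 = (3 + 4·5 + 19)/6 = 42/6 = 7
te_Task 7 = (3 + 4·4 + 5)/6 = 24/6 = 4

Forward pass:
ES_Task 1 = 0; EF_Task 1 = 4
ES_Task 2 = 0; EF_Task 2 = 13
ES_Task 3 = 0; EF_Task 3 = 15
ES_Task 4 = 0; EF_Task 4 = 10
ES_Task 5 = 0; EF_Task 5 = 5
ES_Task 6 = max(EF_Task 3=15, EF_Task 4=10) = 15; EF_Task 6 = 15+7 = 22
ES_Task 7 = max(EF_Task 1=4, EF_Task 2=13, EF_Task 5=5, EF_Task 6=22) = 22; EF_Task 7 = 22+4 = 26
Expected project duration μ = 26 days. Critical path: Task 3 → Task 6 → Task 7.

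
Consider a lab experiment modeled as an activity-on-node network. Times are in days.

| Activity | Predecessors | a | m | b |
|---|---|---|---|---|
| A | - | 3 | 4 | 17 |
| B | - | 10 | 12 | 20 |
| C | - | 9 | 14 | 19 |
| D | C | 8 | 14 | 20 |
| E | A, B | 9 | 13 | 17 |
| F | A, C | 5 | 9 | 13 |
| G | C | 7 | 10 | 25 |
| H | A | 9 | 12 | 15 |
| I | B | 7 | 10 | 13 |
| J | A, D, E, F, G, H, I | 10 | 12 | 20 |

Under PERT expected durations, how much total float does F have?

5 days

te_A = (3 + 4·4 + 17)/6 = 36/6 = 6
te_B = (10 + 4·12 + 20)/6 = 78/6 = 13
te_C = (9 + 4·14 + 19)/6 = 84/6 = 14
te_D = (8 + 4·14 + 20)/6 = 84/6 = 14
te_E = (9 + 4·13 + 17)/6 = 78/6 = 13
te_F = (5 + 4·9 + 13)/6 = 54/6 = 9
te_G = (7 + 4·10 + 25)/6 = 72/6 = 12
te_H = (9 + 4·12 + 15)/6 = 72/6 = 12
te_I = (7 + 4·10 + 13)/6 = 60/6 = 10
te_J = (10 + 4·12 + 20)/6 = 78/6 = 13

Forward pass:
ES_A = 0; EF_A = 6
ES_B = 0; EF_B = 13
ES_C = 0; EF_C = 14
ES_D = 14; EF_D = 14+14 = 28
ES_E = max(EF_A=6, EF_B=13) = 13; EF_E = 13+13 = 26
ES_F = max(EF_A=6, EF_C=14) = 14; EF_F = 14+9 = 23
ES_G = 14; EF_G = 14+12 = 26
ES_H = 6; EF_H = 6+12 = 18
ES_I = 13; EF_I = 13+10 = 23
ES_J = max(EF_A=6, EF_D=28, EF_E=26, EF_F=23, EF_G=26, EF_H=18, EF_I=23) = 28; EF_J = 28+13 = 41
Expected project duration μ = 41 days. Critical path: C → D → J.

Backward pass:
LF_J = 41; LS_J = 41−13 = 28
LF_I = LS_J = 28; LS_I = 28−10 = 18
LF_H = LS_J = 28; LS_H = 28−12 = 16
LF_G = LS_J = 28; LS_G = 28−12 = 16
LF_F = LS_J = 28; LS_F = 28−9 = 19
LF_E = LS_J = 28; LS_E = 28−13 = 15
LF_D = LS_J = 28; LS_D = 28−14 = 14
LF_C = min(LS_D=14, LS_F=19, LS_G=16) = 14; LS_C = 14−14 = 0
LF_B = min(LS_E=15, LS_I=18) = 15; LS_B = 15−13 = 2
LF_A = min(LS_E=15, LS_F=19, LS_H=16, LS_J=28) = 15; LS_A = 15−6 = 9
Slack_F = LS_F − ES_F = 19 − 14 = 5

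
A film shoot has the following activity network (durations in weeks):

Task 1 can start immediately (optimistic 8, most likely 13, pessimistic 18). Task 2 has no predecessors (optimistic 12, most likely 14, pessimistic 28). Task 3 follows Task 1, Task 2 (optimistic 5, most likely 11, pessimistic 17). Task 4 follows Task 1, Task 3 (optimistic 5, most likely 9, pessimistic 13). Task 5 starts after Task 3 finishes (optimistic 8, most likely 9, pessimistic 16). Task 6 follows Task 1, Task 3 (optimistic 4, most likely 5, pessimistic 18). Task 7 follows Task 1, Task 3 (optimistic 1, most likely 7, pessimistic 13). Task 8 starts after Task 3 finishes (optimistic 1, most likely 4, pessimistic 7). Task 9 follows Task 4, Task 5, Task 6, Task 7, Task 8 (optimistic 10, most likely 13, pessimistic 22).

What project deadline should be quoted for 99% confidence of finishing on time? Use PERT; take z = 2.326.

60.6 weeks

te_Task 1 = (8 + 4·13 + 18)/6 = 78/6 = 13; σ²_Task 1 = ((18−8)/6)² = 2.778
te_Task 2 = (12 + 4·14 + 28)/6 = 96/6 = 16; σ²_Task 2 = ((28−12)/6)² = 7.111
te_Task 3 = (5 + 4·11 + 17)/6 = 66/6 = 11; σ²_Task 3 = ((17−5)/6)² = 4.000
te_Task 4 = (5 + 4·9 + 13)/6 = 54/6 = 9; σ²_Task 4 = ((13−5)/6)² = 1.778
te_Task 5 = (8 + 4·9 + 16)/6 = 60/6 = 10; σ²_Task 5 = ((16−8)/6)² = 1.778
te_Task 6 = (4 + 4·5 + 18)/6 = 42/6 = 7; σ²_Task 6 = ((18−4)/6)² = 5.444
te_Task 7 = (1 + 4·7 + 13)/6 = 42/6 = 7; σ²_Task 7 = ((13−1)/6)² = 4.000
te_Task 8 = (1 + 4·4 + 7)/6 = 24/6 = 4; σ²_Task 8 = ((7−1)/6)² = 1.000
te_Task 9 = (10 + 4·13 + 22)/6 = 84/6 = 14; σ²_Task 9 = ((22−10)/6)² = 4.000

Forward pass:
ES_Task 1 = 0; EF_Task 1 = 13
ES_Task 2 = 0; EF_Task 2 = 16
ES_Task 3 = max(EF_Task 1=13, EF_Task 2=16) = 16; EF_Task 3 = 16+11 = 27
ES_Task 4 = max(EF_Task 1=13, EF_Task 3=27) = 27; EF_Task 4 = 27+9 = 36
ES_Task 5 = 27; EF_Task 5 = 27+10 = 37
ES_Task 6 = max(EF_Task 1=13, EF_Task 3=27) = 27; EF_Task 6 = 27+7 = 34
ES_Task 7 = max(EF_Task 1=13, EF_Task 3=27) = 27; EF_Task 7 = 27+7 = 34
ES_Task 8 = 27; EF_Task 8 = 27+4 = 31
ES_Task 9 = max(EF_Task 4=36, EF_Task 5=37, EF_Task 6=34, EF_Task 7=34, EF_Task 8=31) = 37; EF_Task 9 = 37+14 = 51
Expected project duration μ = 51 weeks. Critical path: Task 2 → Task 3 → Task 5 → Task 9.

Variance along critical path = 7.111 + 4.000 + 1.778 + 4.000 = 16.889; σ = 4.110 weeks.
D = μ + z·σ = 51 + 2.326·4.110 = 60.6 weeks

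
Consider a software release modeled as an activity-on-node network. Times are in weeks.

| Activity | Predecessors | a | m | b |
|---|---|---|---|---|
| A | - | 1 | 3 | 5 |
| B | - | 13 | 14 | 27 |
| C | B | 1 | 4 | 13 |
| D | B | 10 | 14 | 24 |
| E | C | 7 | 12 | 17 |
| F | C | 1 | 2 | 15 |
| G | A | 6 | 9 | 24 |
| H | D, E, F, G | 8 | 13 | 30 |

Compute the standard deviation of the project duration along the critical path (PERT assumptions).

te_A = (1 + 4·3 + 5)/6 = 18/6 = 3; σ²_A = ((5−1)/6)² = 0.444
te_B = (13 + 4·14 + 27)/6 = 96/6 = 16; σ²_B = ((27−13)/6)² = 5.444
te_C = (1 + 4·4 + 13)/6 = 30/6 = 5; σ²_C = ((13−1)/6)² = 4.000
te_D = (10 + 4·14 + 24)/6 = 90/6 = 15; σ²_D = ((24−10)/6)² = 5.444
te_E = (7 + 4·12 + 17)/6 = 72/6 = 12; σ²_E = ((17−7)/6)² = 2.778
te_F = (1 + 4·2 + 15)/6 = 24/6 = 4; σ²_F = ((15−1)/6)² = 5.444
te_G = (6 + 4·9 + 24)/6 = 66/6 = 11; σ²_G = ((24−6)/6)² = 9.000
te_H = (8 + 4·13 + 30)/6 = 90/6 = 15; σ²_H = ((30−8)/6)² = 13.444

Forward pass:
ES_A = 0; EF_A = 3
ES_B = 0; EF_B = 16
ES_C = 16; EF_C = 16+5 = 21
ES_D = 16; EF_D = 16+15 = 31
ES_E = 21; EF_E = 21+12 = 33
ES_F = 21; EF_F = 21+4 = 25
ES_G = 3; EF_G = 3+11 = 14
ES_H = max(EF_D=31, EF_E=33, EF_F=25, EF_G=14) = 33; EF_H = 33+15 = 48
Expected project duration μ = 48 weeks. Critical path: B → C → E → H.

Variance along critical path = 5.444 + 4.000 + 2.778 + 13.444 = 25.667
σ = √25.667 = 5.066 weeks

5.07 weeks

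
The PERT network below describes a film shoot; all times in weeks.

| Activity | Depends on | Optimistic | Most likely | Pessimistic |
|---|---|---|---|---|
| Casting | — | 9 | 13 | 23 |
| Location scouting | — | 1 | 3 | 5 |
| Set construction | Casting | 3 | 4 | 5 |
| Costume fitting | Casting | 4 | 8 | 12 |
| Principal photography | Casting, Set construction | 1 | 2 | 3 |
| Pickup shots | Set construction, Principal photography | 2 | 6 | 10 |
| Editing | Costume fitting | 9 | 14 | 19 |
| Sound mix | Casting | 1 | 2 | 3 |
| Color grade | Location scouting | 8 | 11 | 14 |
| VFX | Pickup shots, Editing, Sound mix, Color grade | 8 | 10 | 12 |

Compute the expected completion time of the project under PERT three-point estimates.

te_Casting = (9 + 4·13 + 23)/6 = 84/6 = 14
te_Location scouting = (1 + 4·3 + 5)/6 = 18/6 = 3
te_Set construction = (3 + 4·4 + 5)/6 = 24/6 = 4
te_Costume fitting = (4 + 4·8 + 12)/6 = 48/6 = 8
te_Principal photography = (1 + 4·2 + 3)/6 = 12/6 = 2
te_Pickup shots = (2 + 4·6 + 10)/6 = 36/6 = 6
te_Editing = (9 + 4·14 + 19)/6 = 84/6 = 14
te_Sound mix = (1 + 4·2 + 3)/6 = 12/6 = 2
te_Color grade = (8 + 4·11 + 14)/6 = 66/6 = 11
te_VFX = (8 + 4·10 + 12)/6 = 60/6 = 10

Forward pass:
ES_Casting = 0; EF_Casting = 14
ES_Location scouting = 0; EF_Location scouting = 3
ES_Set construction = 14; EF_Set construction = 14+4 = 18
ES_Costume fitting = 14; EF_Costume fitting = 14+8 = 22
ES_Principal photography = max(EF_Casting=14, EF_Set construction=18) = 18; EF_Principal photography = 18+2 = 20
ES_Pickup shots = max(EF_Set construction=18, EF_Principal photography=20) = 20; EF_Pickup shots = 20+6 = 26
ES_Editing = 22; EF_Editing = 22+14 = 36
ES_Sound mix = 14; EF_Sound mix = 14+2 = 16
ES_Color grade = 3; EF_Color grade = 3+11 = 14
ES_VFX = max(EF_Pickup shots=26, EF_Editing=36, EF_Sound mix=16, EF_Color grade=14) = 36; EF_VFX = 36+10 = 46
Expected project duration μ = 46 weeks. Critical path: Casting → Costume fitting → Editing → VFX.

46 weeks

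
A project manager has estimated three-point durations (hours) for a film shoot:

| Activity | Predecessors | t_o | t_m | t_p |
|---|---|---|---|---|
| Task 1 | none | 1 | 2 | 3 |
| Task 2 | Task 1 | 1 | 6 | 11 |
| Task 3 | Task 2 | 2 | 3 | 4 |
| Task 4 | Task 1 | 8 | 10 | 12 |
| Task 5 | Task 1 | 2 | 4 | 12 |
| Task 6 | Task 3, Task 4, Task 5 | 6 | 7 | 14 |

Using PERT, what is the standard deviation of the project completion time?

1.53 hours

te_Task 1 = (1 + 4·2 + 3)/6 = 12/6 = 2; σ²_Task 1 = ((3−1)/6)² = 0.111
te_Task 2 = (1 + 4·6 + 11)/6 = 36/6 = 6; σ²_Task 2 = ((11−1)/6)² = 2.778
te_Task 3 = (2 + 4·3 + 4)/6 = 18/6 = 3; σ²_Task 3 = ((4−2)/6)² = 0.111
te_Task 4 = (8 + 4·10 + 12)/6 = 60/6 = 10; σ²_Task 4 = ((12−8)/6)² = 0.444
te_Task 5 = (2 + 4·4 + 12)/6 = 30/6 = 5; σ²_Task 5 = ((12−2)/6)² = 2.778
te_Task 6 = (6 + 4·7 + 14)/6 = 48/6 = 8; σ²_Task 6 = ((14−6)/6)² = 1.778

Forward pass:
ES_Task 1 = 0; EF_Task 1 = 2
ES_Task 2 = 2; EF_Task 2 = 2+6 = 8
ES_Task 3 = 8; EF_Task 3 = 8+3 = 11
ES_Task 4 = 2; EF_Task 4 = 2+10 = 12
ES_Task 5 = 2; EF_Task 5 = 2+5 = 7
ES_Task 6 = max(EF_Task 3=11, EF_Task 4=12, EF_Task 5=7) = 12; EF_Task 6 = 12+8 = 20
Expected project duration μ = 20 hours. Critical path: Task 1 → Task 4 → Task 6.

Variance along critical path = 0.111 + 0.444 + 1.778 = 2.333
σ = √2.333 = 1.528 hours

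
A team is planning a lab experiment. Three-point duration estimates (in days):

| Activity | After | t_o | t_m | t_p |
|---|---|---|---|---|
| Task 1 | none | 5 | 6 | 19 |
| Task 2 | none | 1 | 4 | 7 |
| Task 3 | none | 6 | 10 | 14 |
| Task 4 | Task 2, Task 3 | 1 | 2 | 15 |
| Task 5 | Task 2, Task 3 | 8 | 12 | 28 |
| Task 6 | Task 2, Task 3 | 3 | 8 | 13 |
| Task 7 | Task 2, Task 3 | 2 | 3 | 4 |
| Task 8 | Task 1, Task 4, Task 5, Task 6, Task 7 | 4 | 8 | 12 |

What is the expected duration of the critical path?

32 days

te_Task 1 = (5 + 4·6 + 19)/6 = 48/6 = 8
te_Task 2 = (1 + 4·4 + 7)/6 = 24/6 = 4
te_Task 3 = (6 + 4·10 + 14)/6 = 60/6 = 10
te_Task 4 = (1 + 4·2 + 15)/6 = 24/6 = 4
te_Task 5 = (8 + 4·12 + 28)/6 = 84/6 = 14
te_Task 6 = (3 + 4·8 + 13)/6 = 48/6 = 8
te_Task 7 = (2 + 4·3 + 4)/6 = 18/6 = 3
te_Task 8 = (4 + 4·8 + 12)/6 = 48/6 = 8

Forward pass:
ES_Task 1 = 0; EF_Task 1 = 8
ES_Task 2 = 0; EF_Task 2 = 4
ES_Task 3 = 0; EF_Task 3 = 10
ES_Task 4 = max(EF_Task 2=4, EF_Task 3=10) = 10; EF_Task 4 = 10+4 = 14
ES_Task 5 = max(EF_Task 2=4, EF_Task 3=10) = 10; EF_Task 5 = 10+14 = 24
ES_Task 6 = max(EF_Task 2=4, EF_Task 3=10) = 10; EF_Task 6 = 10+8 = 18
ES_Task 7 = max(EF_Task 2=4, EF_Task 3=10) = 10; EF_Task 7 = 10+3 = 13
ES_Task 8 = max(EF_Task 1=8, EF_Task 4=14, EF_Task 5=24, EF_Task 6=18, EF_Task 7=13) = 24; EF_Task 8 = 24+8 = 32
Expected project duration μ = 32 days. Critical path: Task 3 → Task 5 → Task 8.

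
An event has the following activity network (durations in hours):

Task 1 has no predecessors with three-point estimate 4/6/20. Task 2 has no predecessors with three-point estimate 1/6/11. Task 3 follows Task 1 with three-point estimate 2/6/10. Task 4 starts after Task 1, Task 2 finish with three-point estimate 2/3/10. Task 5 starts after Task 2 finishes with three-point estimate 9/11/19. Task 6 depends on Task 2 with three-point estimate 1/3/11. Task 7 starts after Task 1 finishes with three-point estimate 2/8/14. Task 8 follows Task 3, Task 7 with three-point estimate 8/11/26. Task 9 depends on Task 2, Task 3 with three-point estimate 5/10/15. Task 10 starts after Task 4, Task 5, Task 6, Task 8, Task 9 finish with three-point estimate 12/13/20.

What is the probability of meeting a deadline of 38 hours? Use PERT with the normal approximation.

0.143

te_Task 1 = (4 + 4·6 + 20)/6 = 48/6 = 8; σ²_Task 1 = ((20−4)/6)² = 7.111
te_Task 2 = (1 + 4·6 + 11)/6 = 36/6 = 6; σ²_Task 2 = ((11−1)/6)² = 2.778
te_Task 3 = (2 + 4·6 + 10)/6 = 36/6 = 6; σ²_Task 3 = ((10−2)/6)² = 1.778
te_Task 4 = (2 + 4·3 + 10)/6 = 24/6 = 4; σ²_Task 4 = ((10−2)/6)² = 1.778
te_Task 5 = (9 + 4·11 + 19)/6 = 72/6 = 12; σ²_Task 5 = ((19−9)/6)² = 2.778
te_Task 6 = (1 + 4·3 + 11)/6 = 24/6 = 4; σ²_Task 6 = ((11−1)/6)² = 2.778
te_Task 7 = (2 + 4·8 + 14)/6 = 48/6 = 8; σ²_Task 7 = ((14−2)/6)² = 4.000
te_Task 8 = (8 + 4·11 + 26)/6 = 78/6 = 13; σ²_Task 8 = ((26−8)/6)² = 9.000
te_Task 9 = (5 + 4·10 + 15)/6 = 60/6 = 10; σ²_Task 9 = ((15−5)/6)² = 2.778
te_Task 10 = (12 + 4·13 + 20)/6 = 84/6 = 14; σ²_Task 10 = ((20−12)/6)² = 1.778

Forward pass:
ES_Task 1 = 0; EF_Task 1 = 8
ES_Task 2 = 0; EF_Task 2 = 6
ES_Task 3 = 8; EF_Task 3 = 8+6 = 14
ES_Task 4 = max(EF_Task 1=8, EF_Task 2=6) = 8; EF_Task 4 = 8+4 = 12
ES_Task 5 = 6; EF_Task 5 = 6+12 = 18
ES_Task 6 = 6; EF_Task 6 = 6+4 = 10
ES_Task 7 = 8; EF_Task 7 = 8+8 = 16
ES_Task 8 = max(EF_Task 3=14, EF_Task 7=16) = 16; EF_Task 8 = 16+13 = 29
ES_Task 9 = max(EF_Task 2=6, EF_Task 3=14) = 14; EF_Task 9 = 14+10 = 24
ES_Task 10 = max(EF_Task 4=12, EF_Task 5=18, EF_Task 6=10, EF_Task 8=29, EF_Task 9=24) = 29; EF_Task 10 = 29+14 = 43
Expected project duration μ = 43 hours. Critical path: Task 1 → Task 7 → Task 8 → Task 10.

Variance along critical path = 7.111 + 4.000 + 9.000 + 1.778 = 21.889; σ = √21.889 = 4.679 hours.
Z = (38 − 43) / 4.679 = -1.069
P(T ≤ 38) = Φ(-1.069) ≈ 0.143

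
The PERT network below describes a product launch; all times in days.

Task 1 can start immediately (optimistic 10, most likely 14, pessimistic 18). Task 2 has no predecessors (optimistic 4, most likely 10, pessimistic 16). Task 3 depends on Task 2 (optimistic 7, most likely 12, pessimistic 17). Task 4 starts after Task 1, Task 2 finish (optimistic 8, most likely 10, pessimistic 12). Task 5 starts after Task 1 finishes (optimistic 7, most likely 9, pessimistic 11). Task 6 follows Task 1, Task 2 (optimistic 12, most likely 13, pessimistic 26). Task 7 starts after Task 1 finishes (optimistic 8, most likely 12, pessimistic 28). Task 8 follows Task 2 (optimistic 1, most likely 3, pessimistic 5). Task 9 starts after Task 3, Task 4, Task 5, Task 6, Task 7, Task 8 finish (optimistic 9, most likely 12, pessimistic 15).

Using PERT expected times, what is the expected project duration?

te_Task 1 = (10 + 4·14 + 18)/6 = 84/6 = 14
te_Task 2 = (4 + 4·10 + 16)/6 = 60/6 = 10
te_Task 3 = (7 + 4·12 + 17)/6 = 72/6 = 12
te_Task 4 = (8 + 4·10 + 12)/6 = 60/6 = 10
te_Task 5 = (7 + 4·9 + 11)/6 = 54/6 = 9
te_Task 6 = (12 + 4·13 + 26)/6 = 90/6 = 15
te_Task 7 = (8 + 4·12 + 28)/6 = 84/6 = 14
te_Task 8 = (1 + 4·3 + 5)/6 = 18/6 = 3
te_Task 9 = (9 + 4·12 + 15)/6 = 72/6 = 12

Forward pass:
ES_Task 1 = 0; EF_Task 1 = 14
ES_Task 2 = 0; EF_Task 2 = 10
ES_Task 3 = 10; EF_Task 3 = 10+12 = 22
ES_Task 4 = max(EF_Task 1=14, EF_Task 2=10) = 14; EF_Task 4 = 14+10 = 24
ES_Task 5 = 14; EF_Task 5 = 14+9 = 23
ES_Task 6 = max(EF_Task 1=14, EF_Task 2=10) = 14; EF_Task 6 = 14+15 = 29
ES_Task 7 = 14; EF_Task 7 = 14+14 = 28
ES_Task 8 = 10; EF_Task 8 = 10+3 = 13
ES_Task 9 = max(EF_Task 3=22, EF_Task 4=24, EF_Task 5=23, EF_Task 6=29, EF_Task 7=28, EF_Task 8=13) = 29; EF_Task 9 = 29+12 = 41
Expected project duration μ = 41 days. Critical path: Task 1 → Task 6 → Task 9.

41 days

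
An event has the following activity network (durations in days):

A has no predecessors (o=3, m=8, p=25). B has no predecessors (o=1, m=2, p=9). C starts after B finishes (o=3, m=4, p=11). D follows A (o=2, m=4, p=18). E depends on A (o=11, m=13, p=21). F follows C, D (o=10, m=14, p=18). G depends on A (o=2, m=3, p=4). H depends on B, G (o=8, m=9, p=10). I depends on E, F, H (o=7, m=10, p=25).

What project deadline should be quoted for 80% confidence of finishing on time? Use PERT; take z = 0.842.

te_A = (3 + 4·8 + 25)/6 = 60/6 = 10; σ²_A = ((25−3)/6)² = 13.444
te_B = (1 + 4·2 + 9)/6 = 18/6 = 3; σ²_B = ((9−1)/6)² = 1.778
te_C = (3 + 4·4 + 11)/6 = 30/6 = 5; σ²_C = ((11−3)/6)² = 1.778
te_D = (2 + 4·4 + 18)/6 = 36/6 = 6; σ²_D = ((18−2)/6)² = 7.111
te_E = (11 + 4·13 + 21)/6 = 84/6 = 14; σ²_E = ((21−11)/6)² = 2.778
te_F = (10 + 4·14 + 18)/6 = 84/6 = 14; σ²_F = ((18−10)/6)² = 1.778
te_G = (2 + 4·3 + 4)/6 = 18/6 = 3; σ²_G = ((4−2)/6)² = 0.111
te_H = (8 + 4·9 + 10)/6 = 54/6 = 9; σ²_H = ((10−8)/6)² = 0.111
te_I = (7 + 4·10 + 25)/6 = 72/6 = 12; σ²_I = ((25−7)/6)² = 9.000

Forward pass:
ES_A = 0; EF_A = 10
ES_B = 0; EF_B = 3
ES_C = 3; EF_C = 3+5 = 8
ES_D = 10; EF_D = 10+6 = 16
ES_E = 10; EF_E = 10+14 = 24
ES_F = max(EF_C=8, EF_D=16) = 16; EF_F = 16+14 = 30
ES_G = 10; EF_G = 10+3 = 13
ES_H = max(EF_B=3, EF_G=13) = 13; EF_H = 13+9 = 22
ES_I = max(EF_E=24, EF_F=30, EF_H=22) = 30; EF_I = 30+12 = 42
Expected project duration μ = 42 days. Critical path: A → D → F → I.

Variance along critical path = 13.444 + 7.111 + 1.778 + 9.000 = 31.333; σ = 5.598 days.
D = μ + z·σ = 42 + 0.842·5.598 = 46.7 days

46.7 days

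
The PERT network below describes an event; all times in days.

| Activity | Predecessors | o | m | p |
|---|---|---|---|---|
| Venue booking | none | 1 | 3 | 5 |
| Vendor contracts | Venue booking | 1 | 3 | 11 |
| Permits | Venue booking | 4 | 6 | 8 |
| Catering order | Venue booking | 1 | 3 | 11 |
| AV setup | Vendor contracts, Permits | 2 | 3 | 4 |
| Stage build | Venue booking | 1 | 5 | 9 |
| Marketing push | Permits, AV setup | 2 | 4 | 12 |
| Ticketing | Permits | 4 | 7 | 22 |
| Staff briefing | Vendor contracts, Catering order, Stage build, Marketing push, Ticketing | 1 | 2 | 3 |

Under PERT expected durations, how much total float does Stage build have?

10 days

te_Venue booking = (1 + 4·3 + 5)/6 = 18/6 = 3
te_Vendor contracts = (1 + 4·3 + 11)/6 = 24/6 = 4
te_Permits = (4 + 4·6 + 8)/6 = 36/6 = 6
te_Catering order = (1 + 4·3 + 11)/6 = 24/6 = 4
te_AV setup = (2 + 4·3 + 4)/6 = 18/6 = 3
te_Stage build = (1 + 4·5 + 9)/6 = 30/6 = 5
te_Marketing push = (2 + 4·4 + 12)/6 = 30/6 = 5
te_Ticketing = (4 + 4·7 + 22)/6 = 54/6 = 9
te_Staff briefing = (1 + 4·2 + 3)/6 = 12/6 = 2

Forward pass:
ES_Venue booking = 0; EF_Venue booking = 3
ES_Vendor contracts = 3; EF_Vendor contracts = 3+4 = 7
ES_Permits = 3; EF_Permits = 3+6 = 9
ES_Catering order = 3; EF_Catering order = 3+4 = 7
ES_AV setup = max(EF_Vendor contracts=7, EF_Permits=9) = 9; EF_AV setup = 9+3 = 12
ES_Stage build = 3; EF_Stage build = 3+5 = 8
ES_Marketing push = max(EF_Permits=9, EF_AV setup=12) = 12; EF_Marketing push = 12+5 = 17
ES_Ticketing = 9; EF_Ticketing = 9+9 = 18
ES_Staff briefing = max(EF_Vendor contracts=7, EF_Catering order=7, EF_Stage build=8, EF_Marketing push=17, EF_Ticketing=18) = 18; EF_Staff briefing = 18+2 = 20
Expected project duration μ = 20 days. Critical path: Venue booking → Permits → Ticketing → Staff briefing.

Backward pass:
LF_Staff briefing = 20; LS_Staff briefing = 20−2 = 18
LF_Ticketing = LS_Staff briefing = 18; LS_Ticketing = 18−9 = 9
LF_Marketing push = LS_Staff briefing = 18; LS_Marketing push = 18−5 = 13
LF_Stage build = LS_Staff briefing = 18; LS_Stage build = 18−5 = 13
LF_AV setup = LS_Marketing push = 13; LS_AV setup = 13−3 = 10
LF_Catering order = LS_Staff briefing = 18; LS_Catering order = 18−4 = 14
LF_Permits = min(LS_AV setup=10, LS_Marketing push=13, LS_Ticketing=9) = 9; LS_Permits = 9−6 = 3
LF_Vendor contracts = min(LS_AV setup=10, LS_Staff briefing=18) = 10; LS_Vendor contracts = 10−4 = 6
LF_Venue booking = min(LS_Vendor contracts=6, LS_Permits=3, LS_Catering order=14, LS_Stage build=13) = 3; LS_Venue booking = 3−3 = 0
Slack_Stage build = LS_Stage build − ES_Stage build = 13 − 3 = 10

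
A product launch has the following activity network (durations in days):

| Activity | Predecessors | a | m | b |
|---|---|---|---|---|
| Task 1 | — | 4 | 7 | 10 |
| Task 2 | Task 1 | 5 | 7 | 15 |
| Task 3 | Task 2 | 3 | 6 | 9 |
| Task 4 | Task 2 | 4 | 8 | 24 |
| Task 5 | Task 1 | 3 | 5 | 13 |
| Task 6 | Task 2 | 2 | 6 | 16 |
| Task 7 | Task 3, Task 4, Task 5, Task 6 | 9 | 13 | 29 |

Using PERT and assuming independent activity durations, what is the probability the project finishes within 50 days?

te_Task 1 = (4 + 4·7 + 10)/6 = 42/6 = 7; σ²_Task 1 = ((10−4)/6)² = 1.000
te_Task 2 = (5 + 4·7 + 15)/6 = 48/6 = 8; σ²_Task 2 = ((15−5)/6)² = 2.778
te_Task 3 = (3 + 4·6 + 9)/6 = 36/6 = 6; σ²_Task 3 = ((9−3)/6)² = 1.000
te_Task 4 = (4 + 4·8 + 24)/6 = 60/6 = 10; σ²_Task 4 = ((24−4)/6)² = 11.111
te_Task 5 = (3 + 4·5 + 13)/6 = 36/6 = 6; σ²_Task 5 = ((13−3)/6)² = 2.778
te_Task 6 = (2 + 4·6 + 16)/6 = 42/6 = 7; σ²_Task 6 = ((16−2)/6)² = 5.444
te_Task 7 = (9 + 4·13 + 29)/6 = 90/6 = 15; σ²_Task 7 = ((29−9)/6)² = 11.111

Forward pass:
ES_Task 1 = 0; EF_Task 1 = 7
ES_Task 2 = 7; EF_Task 2 = 7+8 = 15
ES_Task 3 = 15; EF_Task 3 = 15+6 = 21
ES_Task 4 = 15; EF_Task 4 = 15+10 = 25
ES_Task 5 = 7; EF_Task 5 = 7+6 = 13
ES_Task 6 = 15; EF_Task 6 = 15+7 = 22
ES_Task 7 = max(EF_Task 3=21, EF_Task 4=25, EF_Task 5=13, EF_Task 6=22) = 25; EF_Task 7 = 25+15 = 40
Expected project duration μ = 40 days. Critical path: Task 1 → Task 2 → Task 4 → Task 7.

Variance along critical path = 1.000 + 2.778 + 11.111 + 11.111 = 26.000; σ = √26.000 = 5.099 days.
Z = (50 − 40) / 5.099 = 1.961
P(T ≤ 50) = Φ(1.961) ≈ 0.975

0.975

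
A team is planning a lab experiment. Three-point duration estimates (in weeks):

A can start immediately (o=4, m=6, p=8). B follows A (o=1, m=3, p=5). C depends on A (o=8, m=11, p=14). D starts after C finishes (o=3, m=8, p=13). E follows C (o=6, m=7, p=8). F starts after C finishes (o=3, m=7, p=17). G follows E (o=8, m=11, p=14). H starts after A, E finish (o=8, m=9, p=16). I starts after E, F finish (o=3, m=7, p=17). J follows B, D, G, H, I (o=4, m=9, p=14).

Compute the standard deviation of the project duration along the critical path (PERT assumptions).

te_A = (4 + 4·6 + 8)/6 = 36/6 = 6; σ²_A = ((8−4)/6)² = 0.444
te_B = (1 + 4·3 + 5)/6 = 18/6 = 3; σ²_B = ((5−1)/6)² = 0.444
te_C = (8 + 4·11 + 14)/6 = 66/6 = 11; σ²_C = ((14−8)/6)² = 1.000
te_D = (3 + 4·8 + 13)/6 = 48/6 = 8; σ²_D = ((13−3)/6)² = 2.778
te_E = (6 + 4·7 + 8)/6 = 42/6 = 7; σ²_E = ((8−6)/6)² = 0.111
te_F = (3 + 4·7 + 17)/6 = 48/6 = 8; σ²_F = ((17−3)/6)² = 5.444
te_G = (8 + 4·11 + 14)/6 = 66/6 = 11; σ²_G = ((14−8)/6)² = 1.000
te_H = (8 + 4·9 + 16)/6 = 60/6 = 10; σ²_H = ((16−8)/6)² = 1.778
te_I = (3 + 4·7 + 17)/6 = 48/6 = 8; σ²_I = ((17−3)/6)² = 5.444
te_J = (4 + 4·9 + 14)/6 = 54/6 = 9; σ²_J = ((14−4)/6)² = 2.778

Forward pass:
ES_A = 0; EF_A = 6
ES_B = 6; EF_B = 6+3 = 9
ES_C = 6; EF_C = 6+11 = 17
ES_D = 17; EF_D = 17+8 = 25
ES_E = 17; EF_E = 17+7 = 24
ES_F = 17; EF_F = 17+8 = 25
ES_G = 24; EF_G = 24+11 = 35
ES_H = max(EF_A=6, EF_E=24) = 24; EF_H = 24+10 = 34
ES_I = max(EF_E=24, EF_F=25) = 25; EF_I = 25+8 = 33
ES_J = max(EF_B=9, EF_D=25, EF_G=35, EF_H=34, EF_I=33) = 35; EF_J = 35+9 = 44
Expected project duration μ = 44 weeks. Critical path: A → C → E → G → J.

Variance along critical path = 0.444 + 1.000 + 0.111 + 1.000 + 2.778 = 5.333
σ = √5.333 = 2.309 weeks

2.31 weeks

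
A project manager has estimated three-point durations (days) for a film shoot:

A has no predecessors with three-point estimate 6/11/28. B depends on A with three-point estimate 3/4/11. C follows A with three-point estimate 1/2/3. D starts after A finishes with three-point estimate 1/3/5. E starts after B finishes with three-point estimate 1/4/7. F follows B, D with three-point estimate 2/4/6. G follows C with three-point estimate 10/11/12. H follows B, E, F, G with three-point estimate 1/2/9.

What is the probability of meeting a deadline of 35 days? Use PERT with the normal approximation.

0.937

te_A = (6 + 4·11 + 28)/6 = 78/6 = 13; σ²_A = ((28−6)/6)² = 13.444
te_B = (3 + 4·4 + 11)/6 = 30/6 = 5; σ²_B = ((11−3)/6)² = 1.778
te_C = (1 + 4·2 + 3)/6 = 12/6 = 2; σ²_C = ((3−1)/6)² = 0.111
te_D = (1 + 4·3 + 5)/6 = 18/6 = 3; σ²_D = ((5−1)/6)² = 0.444
te_E = (1 + 4·4 + 7)/6 = 24/6 = 4; σ²_E = ((7−1)/6)² = 1.000
te_F = (2 + 4·4 + 6)/6 = 24/6 = 4; σ²_F = ((6−2)/6)² = 0.444
te_G = (10 + 4·11 + 12)/6 = 66/6 = 11; σ²_G = ((12−10)/6)² = 0.111
te_H = (1 + 4·2 + 9)/6 = 18/6 = 3; σ²_H = ((9−1)/6)² = 1.778

Forward pass:
ES_A = 0; EF_A = 13
ES_B = 13; EF_B = 13+5 = 18
ES_C = 13; EF_C = 13+2 = 15
ES_D = 13; EF_D = 13+3 = 16
ES_E = 18; EF_E = 18+4 = 22
ES_F = max(EF_B=18, EF_D=16) = 18; EF_F = 18+4 = 22
ES_G = 15; EF_G = 15+11 = 26
ES_H = max(EF_B=18, EF_E=22, EF_F=22, EF_G=26) = 26; EF_H = 26+3 = 29
Expected project duration μ = 29 days. Critical path: A → C → G → H.

Variance along critical path = 13.444 + 0.111 + 0.111 + 1.778 = 15.444; σ = √15.444 = 3.930 days.
Z = (35 − 29) / 3.930 = 1.527
P(T ≤ 35) = Φ(1.527) ≈ 0.937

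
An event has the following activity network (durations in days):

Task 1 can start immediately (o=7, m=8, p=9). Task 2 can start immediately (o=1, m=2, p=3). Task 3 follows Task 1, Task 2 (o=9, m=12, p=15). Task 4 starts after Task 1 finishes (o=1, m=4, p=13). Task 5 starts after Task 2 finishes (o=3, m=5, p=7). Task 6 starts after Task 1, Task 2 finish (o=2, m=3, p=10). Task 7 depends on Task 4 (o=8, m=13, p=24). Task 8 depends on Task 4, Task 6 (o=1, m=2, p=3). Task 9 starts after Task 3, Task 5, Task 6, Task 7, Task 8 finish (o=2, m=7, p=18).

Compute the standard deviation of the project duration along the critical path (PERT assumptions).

te_Task 1 = (7 + 4·8 + 9)/6 = 48/6 = 8; σ²_Task 1 = ((9−7)/6)² = 0.111
te_Task 2 = (1 + 4·2 + 3)/6 = 12/6 = 2; σ²_Task 2 = ((3−1)/6)² = 0.111
te_Task 3 = (9 + 4·12 + 15)/6 = 72/6 = 12; σ²_Task 3 = ((15−9)/6)² = 1.000
te_Task 4 = (1 + 4·4 + 13)/6 = 30/6 = 5; σ²_Task 4 = ((13−1)/6)² = 4.000
te_Task 5 = (3 + 4·5 + 7)/6 = 30/6 = 5; σ²_Task 5 = ((7−3)/6)² = 0.444
te_Task 6 = (2 + 4·3 + 10)/6 = 24/6 = 4; σ²_Task 6 = ((10−2)/6)² = 1.778
te_Task 7 = (8 + 4·13 + 24)/6 = 84/6 = 14; σ²_Task 7 = ((24−8)/6)² = 7.111
te_Task 8 = (1 + 4·2 + 3)/6 = 12/6 = 2; σ²_Task 8 = ((3−1)/6)² = 0.111
te_Task 9 = (2 + 4·7 + 18)/6 = 48/6 = 8; σ²_Task 9 = ((18−2)/6)² = 7.111

Forward pass:
ES_Task 1 = 0; EF_Task 1 = 8
ES_Task 2 = 0; EF_Task 2 = 2
ES_Task 3 = max(EF_Task 1=8, EF_Task 2=2) = 8; EF_Task 3 = 8+12 = 20
ES_Task 4 = 8; EF_Task 4 = 8+5 = 13
ES_Task 5 = 2; EF_Task 5 = 2+5 = 7
ES_Task 6 = max(EF_Task 1=8, EF_Task 2=2) = 8; EF_Task 6 = 8+4 = 12
ES_Task 7 = 13; EF_Task 7 = 13+14 = 27
ES_Task 8 = max(EF_Task 4=13, EF_Task 6=12) = 13; EF_Task 8 = 13+2 = 15
ES_Task 9 = max(EF_Task 3=20, EF_Task 5=7, EF_Task 6=12, EF_Task 7=27, EF_Task 8=15) = 27; EF_Task 9 = 27+8 = 35
Expected project duration μ = 35 days. Critical path: Task 1 → Task 4 → Task 7 → Task 9.

Variance along critical path = 0.111 + 4.000 + 7.111 + 7.111 = 18.333
σ = √18.333 = 4.282 days

4.28 days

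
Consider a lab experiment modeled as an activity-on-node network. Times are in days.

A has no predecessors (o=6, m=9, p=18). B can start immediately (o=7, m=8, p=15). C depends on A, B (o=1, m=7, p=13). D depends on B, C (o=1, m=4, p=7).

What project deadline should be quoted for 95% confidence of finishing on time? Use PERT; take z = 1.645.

25.9 days

te_A = (6 + 4·9 + 18)/6 = 60/6 = 10; σ²_A = ((18−6)/6)² = 4.000
te_B = (7 + 4·8 + 15)/6 = 54/6 = 9; σ²_B = ((15−7)/6)² = 1.778
te_C = (1 + 4·7 + 13)/6 = 42/6 = 7; σ²_C = ((13−1)/6)² = 4.000
te_D = (1 + 4·4 + 7)/6 = 24/6 = 4; σ²_D = ((7−1)/6)² = 1.000

Forward pass:
ES_A = 0; EF_A = 10
ES_B = 0; EF_B = 9
ES_C = max(EF_A=10, EF_B=9) = 10; EF_C = 10+7 = 17
ES_D = max(EF_B=9, EF_C=17) = 17; EF_D = 17+4 = 21
Expected project duration μ = 21 days. Critical path: A → C → D.

Variance along critical path = 4.000 + 4.000 + 1.000 = 9.000; σ = 3.000 days.
D = μ + z·σ = 21 + 1.645·3.000 = 25.9 days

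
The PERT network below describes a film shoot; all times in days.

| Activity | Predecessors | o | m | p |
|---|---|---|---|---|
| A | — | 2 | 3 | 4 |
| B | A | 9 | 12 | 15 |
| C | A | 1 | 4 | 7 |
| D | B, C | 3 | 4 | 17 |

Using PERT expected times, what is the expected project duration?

te_A = (2 + 4·3 + 4)/6 = 18/6 = 3
te_B = (9 + 4·12 + 15)/6 = 72/6 = 12
te_C = (1 + 4·4 + 7)/6 = 24/6 = 4
te_D = (3 + 4·4 + 17)/6 = 36/6 = 6

Forward pass:
ES_A = 0; EF_A = 3
ES_B = 3; EF_B = 3+12 = 15
ES_C = 3; EF_C = 3+4 = 7
ES_D = max(EF_B=15, EF_C=7) = 15; EF_D = 15+6 = 21
Expected project duration μ = 21 days. Critical path: A → B → D.

21 days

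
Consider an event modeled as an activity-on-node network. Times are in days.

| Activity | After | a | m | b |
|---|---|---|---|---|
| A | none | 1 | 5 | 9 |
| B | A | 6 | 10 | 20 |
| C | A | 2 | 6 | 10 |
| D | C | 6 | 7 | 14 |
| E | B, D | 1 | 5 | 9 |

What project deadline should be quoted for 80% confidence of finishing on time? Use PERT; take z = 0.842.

te_A = (1 + 4·5 + 9)/6 = 30/6 = 5; σ²_A = ((9−1)/6)² = 1.778
te_B = (6 + 4·10 + 20)/6 = 66/6 = 11; σ²_B = ((20−6)/6)² = 5.444
te_C = (2 + 4·6 + 10)/6 = 36/6 = 6; σ²_C = ((10−2)/6)² = 1.778
te_D = (6 + 4·7 + 14)/6 = 48/6 = 8; σ²_D = ((14−6)/6)² = 1.778
te_E = (1 + 4·5 + 9)/6 = 30/6 = 5; σ²_E = ((9−1)/6)² = 1.778

Forward pass:
ES_A = 0; EF_A = 5
ES_B = 5; EF_B = 5+11 = 16
ES_C = 5; EF_C = 5+6 = 11
ES_D = 11; EF_D = 11+8 = 19
ES_E = max(EF_B=16, EF_D=19) = 19; EF_E = 19+5 = 24
Expected project duration μ = 24 days. Critical path: A → C → D → E.

Variance along critical path = 1.778 + 1.778 + 1.778 + 1.778 = 7.111; σ = 2.667 days.
D = μ + z·σ = 24 + 0.842·2.667 = 26.2 days

26.2 days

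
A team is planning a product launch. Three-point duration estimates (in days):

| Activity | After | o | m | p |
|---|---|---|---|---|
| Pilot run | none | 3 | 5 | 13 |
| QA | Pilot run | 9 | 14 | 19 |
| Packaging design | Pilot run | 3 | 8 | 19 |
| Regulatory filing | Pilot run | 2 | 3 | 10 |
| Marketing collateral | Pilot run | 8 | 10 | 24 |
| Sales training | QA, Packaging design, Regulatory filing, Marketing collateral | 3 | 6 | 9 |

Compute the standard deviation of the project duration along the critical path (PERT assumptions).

te_Pilot run = (3 + 4·5 + 13)/6 = 36/6 = 6; σ²_Pilot run = ((13−3)/6)² = 2.778
te_QA = (9 + 4·14 + 19)/6 = 84/6 = 14; σ²_QA = ((19−9)/6)² = 2.778
te_Packaging design = (3 + 4·8 + 19)/6 = 54/6 = 9; σ²_Packaging design = ((19−3)/6)² = 7.111
te_Regulatory filing = (2 + 4·3 + 10)/6 = 24/6 = 4; σ²_Regulatory filing = ((10−2)/6)² = 1.778
te_Marketing collateral = (8 + 4·10 + 24)/6 = 72/6 = 12; σ²_Marketing collateral = ((24−8)/6)² = 7.111
te_Sales training = (3 + 4·6 + 9)/6 = 36/6 = 6; σ²_Sales training = ((9−3)/6)² = 1.000

Forward pass:
ES_Pilot run = 0; EF_Pilot run = 6
ES_QA = 6; EF_QA = 6+14 = 20
ES_Packaging design = 6; EF_Packaging design = 6+9 = 15
ES_Regulatory filing = 6; EF_Regulatory filing = 6+4 = 10
ES_Marketing collateral = 6; EF_Marketing collateral = 6+12 = 18
ES_Sales training = max(EF_QA=20, EF_Packaging design=15, EF_Regulatory filing=10, EF_Marketing collateral=18) = 20; EF_Sales training = 20+6 = 26
Expected project duration μ = 26 days. Critical path: Pilot run → QA → Sales training.

Variance along critical path = 2.778 + 2.778 + 1.000 = 6.556
σ = √6.556 = 2.560 days

2.56 days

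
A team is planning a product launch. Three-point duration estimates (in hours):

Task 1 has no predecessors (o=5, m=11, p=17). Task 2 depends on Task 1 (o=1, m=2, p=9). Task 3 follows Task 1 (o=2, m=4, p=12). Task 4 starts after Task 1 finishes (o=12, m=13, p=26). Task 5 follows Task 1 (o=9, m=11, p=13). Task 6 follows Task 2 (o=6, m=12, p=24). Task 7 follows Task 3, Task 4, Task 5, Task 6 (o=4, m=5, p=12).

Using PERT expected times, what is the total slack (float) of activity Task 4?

te_Task 1 = (5 + 4·11 + 17)/6 = 66/6 = 11
te_Task 2 = (1 + 4·2 + 9)/6 = 18/6 = 3
te_Task 3 = (2 + 4·4 + 12)/6 = 30/6 = 5
te_Task 4 = (12 + 4·13 + 26)/6 = 90/6 = 15
te_Task 5 = (9 + 4·11 + 13)/6 = 66/6 = 11
te_Task 6 = (6 + 4·12 + 24)/6 = 78/6 = 13
te_Task 7 = (4 + 4·5 + 12)/6 = 36/6 = 6

Forward pass:
ES_Task 1 = 0; EF_Task 1 = 11
ES_Task 2 = 11; EF_Task 2 = 11+3 = 14
ES_Task 3 = 11; EF_Task 3 = 11+5 = 16
ES_Task 4 = 11; EF_Task 4 = 11+15 = 26
ES_Task 5 = 11; EF_Task 5 = 11+11 = 22
ES_Task 6 = 14; EF_Task 6 = 14+13 = 27
ES_Task 7 = max(EF_Task 3=16, EF_Task 4=26, EF_Task 5=22, EF_Task 6=27) = 27; EF_Task 7 = 27+6 = 33
Expected project duration μ = 33 hours. Critical path: Task 1 → Task 2 → Task 6 → Task 7.

Backward pass:
LF_Task 7 = 33; LS_Task 7 = 33−6 = 27
LF_Task 6 = LS_Task 7 = 27; LS_Task 6 = 27−13 = 14
LF_Task 5 = LS_Task 7 = 27; LS_Task 5 = 27−11 = 16
LF_Task 4 = LS_Task 7 = 27; LS_Task 4 = 27−15 = 12
LF_Task 3 = LS_Task 7 = 27; LS_Task 3 = 27−5 = 22
LF_Task 2 = LS_Task 6 = 14; LS_Task 2 = 14−3 = 11
LF_Task 1 = min(LS_Task 2=11, LS_Task 3=22, LS_Task 4=12, LS_Task 5=16) = 11; LS_Task 1 = 11−11 = 0
Slack_Task 4 = LS_Task 4 − ES_Task 4 = 12 − 11 = 1

1 hours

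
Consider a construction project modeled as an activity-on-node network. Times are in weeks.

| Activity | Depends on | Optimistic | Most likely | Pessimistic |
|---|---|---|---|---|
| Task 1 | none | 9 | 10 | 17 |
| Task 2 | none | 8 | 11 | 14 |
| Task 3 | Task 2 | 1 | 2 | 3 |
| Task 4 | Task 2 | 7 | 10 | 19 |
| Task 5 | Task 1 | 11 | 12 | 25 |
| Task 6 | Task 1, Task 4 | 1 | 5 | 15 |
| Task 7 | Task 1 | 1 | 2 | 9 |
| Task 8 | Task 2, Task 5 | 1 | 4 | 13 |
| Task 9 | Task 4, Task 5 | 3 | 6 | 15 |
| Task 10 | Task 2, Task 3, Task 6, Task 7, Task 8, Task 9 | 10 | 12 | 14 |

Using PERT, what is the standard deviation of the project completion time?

3.42 weeks

te_Task 1 = (9 + 4·10 + 17)/6 = 66/6 = 11; σ²_Task 1 = ((17−9)/6)² = 1.778
te_Task 2 = (8 + 4·11 + 14)/6 = 66/6 = 11; σ²_Task 2 = ((14−8)/6)² = 1.000
te_Task 3 = (1 + 4·2 + 3)/6 = 12/6 = 2; σ²_Task 3 = ((3−1)/6)² = 0.111
te_Task 4 = (7 + 4·10 + 19)/6 = 66/6 = 11; σ²_Task 4 = ((19−7)/6)² = 4.000
te_Task 5 = (11 + 4·12 + 25)/6 = 84/6 = 14; σ²_Task 5 = ((25−11)/6)² = 5.444
te_Task 6 = (1 + 4·5 + 15)/6 = 36/6 = 6; σ²_Task 6 = ((15−1)/6)² = 5.444
te_Task 7 = (1 + 4·2 + 9)/6 = 18/6 = 3; σ²_Task 7 = ((9−1)/6)² = 1.778
te_Task 8 = (1 + 4·4 + 13)/6 = 30/6 = 5; σ²_Task 8 = ((13−1)/6)² = 4.000
te_Task 9 = (3 + 4·6 + 15)/6 = 42/6 = 7; σ²_Task 9 = ((15−3)/6)² = 4.000
te_Task 10 = (10 + 4·12 + 14)/6 = 72/6 = 12; σ²_Task 10 = ((14−10)/6)² = 0.444

Forward pass:
ES_Task 1 = 0; EF_Task 1 = 11
ES_Task 2 = 0; EF_Task 2 = 11
ES_Task 3 = 11; EF_Task 3 = 11+2 = 13
ES_Task 4 = 11; EF_Task 4 = 11+11 = 22
ES_Task 5 = 11; EF_Task 5 = 11+14 = 25
ES_Task 6 = max(EF_Task 1=11, EF_Task 4=22) = 22; EF_Task 6 = 22+6 = 28
ES_Task 7 = 11; EF_Task 7 = 11+3 = 14
ES_Task 8 = max(EF_Task 2=11, EF_Task 5=25) = 25; EF_Task 8 = 25+5 = 30
ES_Task 9 = max(EF_Task 4=22, EF_Task 5=25) = 25; EF_Task 9 = 25+7 = 32
ES_Task 10 = max(EF_Task 2=11, EF_Task 3=13, EF_Task 6=28, EF_Task 7=14, EF_Task 8=30, EF_Task 9=32) = 32; EF_Task 10 = 32+12 = 44
Expected project duration μ = 44 weeks. Critical path: Task 1 → Task 5 → Task 9 → Task 10.

Variance along critical path = 1.778 + 5.444 + 4.000 + 0.444 = 11.667
σ = √11.667 = 3.416 weeks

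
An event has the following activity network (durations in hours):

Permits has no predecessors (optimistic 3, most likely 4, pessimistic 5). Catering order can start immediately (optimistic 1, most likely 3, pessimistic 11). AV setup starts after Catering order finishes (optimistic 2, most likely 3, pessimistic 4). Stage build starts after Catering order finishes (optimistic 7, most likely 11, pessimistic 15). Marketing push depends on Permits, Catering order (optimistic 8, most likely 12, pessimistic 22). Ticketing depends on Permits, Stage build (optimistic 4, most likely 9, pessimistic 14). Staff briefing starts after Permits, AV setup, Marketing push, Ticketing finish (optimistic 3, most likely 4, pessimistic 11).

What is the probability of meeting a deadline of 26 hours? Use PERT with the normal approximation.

0.160

te_Permits = (3 + 4·4 + 5)/6 = 24/6 = 4; σ²_Permits = ((5−3)/6)² = 0.111
te_Catering order = (1 + 4·3 + 11)/6 = 24/6 = 4; σ²_Catering order = ((11−1)/6)² = 2.778
te_AV setup = (2 + 4·3 + 4)/6 = 18/6 = 3; σ²_AV setup = ((4−2)/6)² = 0.111
te_Stage build = (7 + 4·11 + 15)/6 = 66/6 = 11; σ²_Stage build = ((15−7)/6)² = 1.778
te_Marketing push = (8 + 4·12 + 22)/6 = 78/6 = 13; σ²_Marketing push = ((22−8)/6)² = 5.444
te_Ticketing = (4 + 4·9 + 14)/6 = 54/6 = 9; σ²_Ticketing = ((14−4)/6)² = 2.778
te_Staff briefing = (3 + 4·4 + 11)/6 = 30/6 = 5; σ²_Staff briefing = ((11−3)/6)² = 1.778

Forward pass:
ES_Permits = 0; EF_Permits = 4
ES_Catering order = 0; EF_Catering order = 4
ES_AV setup = 4; EF_AV setup = 4+3 = 7
ES_Stage build = 4; EF_Stage build = 4+11 = 15
ES_Marketing push = max(EF_Permits=4, EF_Catering order=4) = 4; EF_Marketing push = 4+13 = 17
ES_Ticketing = max(EF_Permits=4, EF_Stage build=15) = 15; EF_Ticketing = 15+9 = 24
ES_Staff briefing = max(EF_Permits=4, EF_AV setup=7, EF_Marketing push=17, EF_Ticketing=24) = 24; EF_Staff briefing = 24+5 = 29
Expected project duration μ = 29 hours. Critical path: Catering order → Stage build → Ticketing → Staff briefing.

Variance along critical path = 2.778 + 1.778 + 2.778 + 1.778 = 9.111; σ = √9.111 = 3.018 hours.
Z = (26 − 29) / 3.018 = -0.994
P(T ≤ 26) = Φ(-0.994) ≈ 0.160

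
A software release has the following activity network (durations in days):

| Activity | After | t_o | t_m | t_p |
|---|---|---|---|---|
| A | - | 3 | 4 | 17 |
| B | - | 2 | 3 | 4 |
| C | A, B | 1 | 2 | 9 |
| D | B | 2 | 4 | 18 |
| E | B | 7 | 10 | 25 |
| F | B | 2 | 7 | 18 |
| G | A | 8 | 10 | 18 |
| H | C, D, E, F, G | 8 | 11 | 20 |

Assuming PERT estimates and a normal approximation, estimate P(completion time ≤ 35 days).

te_A = (3 + 4·4 + 17)/6 = 36/6 = 6; σ²_A = ((17−3)/6)² = 5.444
te_B = (2 + 4·3 + 4)/6 = 18/6 = 3; σ²_B = ((4−2)/6)² = 0.111
te_C = (1 + 4·2 + 9)/6 = 18/6 = 3; σ²_C = ((9−1)/6)² = 1.778
te_D = (2 + 4·4 + 18)/6 = 36/6 = 6; σ²_D = ((18−2)/6)² = 7.111
te_E = (7 + 4·10 + 25)/6 = 72/6 = 12; σ²_E = ((25−7)/6)² = 9.000
te_F = (2 + 4·7 + 18)/6 = 48/6 = 8; σ²_F = ((18−2)/6)² = 7.111
te_G = (8 + 4·10 + 18)/6 = 66/6 = 11; σ²_G = ((18−8)/6)² = 2.778
te_H = (8 + 4·11 + 20)/6 = 72/6 = 12; σ²_H = ((20−8)/6)² = 4.000

Forward pass:
ES_A = 0; EF_A = 6
ES_B = 0; EF_B = 3
ES_C = max(EF_A=6, EF_B=3) = 6; EF_C = 6+3 = 9
ES_D = 3; EF_D = 3+6 = 9
ES_E = 3; EF_E = 3+12 = 15
ES_F = 3; EF_F = 3+8 = 11
ES_G = 6; EF_G = 6+11 = 17
ES_H = max(EF_C=9, EF_D=9, EF_E=15, EF_F=11, EF_G=17) = 17; EF_H = 17+12 = 29
Expected project duration μ = 29 days. Critical path: A → G → H.

Variance along critical path = 5.444 + 2.778 + 4.000 = 12.222; σ = √12.222 = 3.496 days.
Z = (35 − 29) / 3.496 = 1.716
P(T ≤ 35) = Φ(1.716) ≈ 0.957

0.957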